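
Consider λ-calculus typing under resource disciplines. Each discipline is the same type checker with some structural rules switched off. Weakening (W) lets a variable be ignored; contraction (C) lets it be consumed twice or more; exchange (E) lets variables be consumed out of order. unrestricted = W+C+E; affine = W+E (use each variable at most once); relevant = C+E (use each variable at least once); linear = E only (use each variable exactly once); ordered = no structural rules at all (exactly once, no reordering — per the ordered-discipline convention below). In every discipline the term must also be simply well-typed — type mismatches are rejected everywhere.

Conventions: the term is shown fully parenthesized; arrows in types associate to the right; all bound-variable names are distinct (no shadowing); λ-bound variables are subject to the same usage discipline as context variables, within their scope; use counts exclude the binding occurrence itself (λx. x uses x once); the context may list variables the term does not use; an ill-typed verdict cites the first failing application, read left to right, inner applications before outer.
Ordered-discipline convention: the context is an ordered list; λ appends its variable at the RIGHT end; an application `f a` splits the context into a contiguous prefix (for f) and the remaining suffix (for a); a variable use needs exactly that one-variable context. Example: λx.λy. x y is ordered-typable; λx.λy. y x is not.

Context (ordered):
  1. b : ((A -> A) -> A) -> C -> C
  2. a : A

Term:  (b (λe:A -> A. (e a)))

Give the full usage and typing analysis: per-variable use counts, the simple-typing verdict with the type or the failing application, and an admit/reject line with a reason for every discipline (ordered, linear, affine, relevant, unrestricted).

counts: b: 1, a: 1, e [bound]: 1
use order (left to right): b, e, a
typing: well-typed — term : C -> C
ordered: ✗ — needs exchange: uses follow b, e, a
linear: ✓ — single use per variable (b, a, e)
affine: ✓ — none of b, a, e used more than once
relevant: ✓ — every one of b, a, e appears
unrestricted: ✓ — type-checks (C -> C) and nothing is barred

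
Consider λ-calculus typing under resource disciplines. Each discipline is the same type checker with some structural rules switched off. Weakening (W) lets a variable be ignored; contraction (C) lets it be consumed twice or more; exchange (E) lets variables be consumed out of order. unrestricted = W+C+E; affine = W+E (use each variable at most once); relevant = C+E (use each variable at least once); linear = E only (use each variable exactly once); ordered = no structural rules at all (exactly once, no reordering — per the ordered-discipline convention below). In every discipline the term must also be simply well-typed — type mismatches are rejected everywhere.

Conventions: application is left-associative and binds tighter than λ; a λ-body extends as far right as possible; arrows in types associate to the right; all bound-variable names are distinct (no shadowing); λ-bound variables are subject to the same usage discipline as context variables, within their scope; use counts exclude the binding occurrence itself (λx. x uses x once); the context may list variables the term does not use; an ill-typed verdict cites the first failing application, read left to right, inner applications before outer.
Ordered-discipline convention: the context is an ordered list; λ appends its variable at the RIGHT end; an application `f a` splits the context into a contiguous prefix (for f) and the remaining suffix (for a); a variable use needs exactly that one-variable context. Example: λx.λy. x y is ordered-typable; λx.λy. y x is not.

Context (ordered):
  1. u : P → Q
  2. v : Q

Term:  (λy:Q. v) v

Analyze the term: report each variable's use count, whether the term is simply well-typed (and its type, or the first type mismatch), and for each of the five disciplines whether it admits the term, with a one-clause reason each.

use counts: u=0; v=2; y (bound)=0
uses in reading order: v, v
typing: well-typed at Q
ordered ✗ (v ×2 used more than once (contraction); unused: u, y — weakening required)
linear ✗ (v ×2 used more than once (contraction); unused: u, y — weakening required)
affine ✗ (v ×2 used more than once (contraction))
relevant ✗ (unused: u, y — weakening required)
unrestricted ✓ (typability at Q is all that's needed)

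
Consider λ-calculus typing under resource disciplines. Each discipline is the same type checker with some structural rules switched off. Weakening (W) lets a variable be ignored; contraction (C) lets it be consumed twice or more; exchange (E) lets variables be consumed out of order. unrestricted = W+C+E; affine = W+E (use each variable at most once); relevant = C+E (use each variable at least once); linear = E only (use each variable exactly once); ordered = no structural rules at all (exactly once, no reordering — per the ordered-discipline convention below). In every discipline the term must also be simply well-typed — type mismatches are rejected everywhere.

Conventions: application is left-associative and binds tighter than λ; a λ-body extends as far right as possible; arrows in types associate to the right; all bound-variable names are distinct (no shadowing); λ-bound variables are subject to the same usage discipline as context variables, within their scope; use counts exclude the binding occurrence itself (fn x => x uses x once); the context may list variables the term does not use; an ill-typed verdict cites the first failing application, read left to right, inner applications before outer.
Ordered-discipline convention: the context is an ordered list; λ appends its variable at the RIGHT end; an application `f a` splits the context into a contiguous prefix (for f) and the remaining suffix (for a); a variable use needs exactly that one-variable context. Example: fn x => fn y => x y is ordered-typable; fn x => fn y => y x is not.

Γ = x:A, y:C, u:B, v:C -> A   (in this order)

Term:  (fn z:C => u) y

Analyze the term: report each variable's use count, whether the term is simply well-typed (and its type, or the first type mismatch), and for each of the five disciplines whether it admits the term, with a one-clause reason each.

counts: x=0, y=1, u=1, v=0, z [bound]=0
left-to-right use order: u, y
typing: well-typed — term : B
ordered ✗ (unused: x, v, z — weakening required)
linear ✗ (unused: x, v, z — weakening required)
affine ✓ (at most one use each (x, y, u, v, z))
relevant ✗ (unused: x, v, z — weakening required)
unrestricted ✓ (well-typed at B; no restrictions here)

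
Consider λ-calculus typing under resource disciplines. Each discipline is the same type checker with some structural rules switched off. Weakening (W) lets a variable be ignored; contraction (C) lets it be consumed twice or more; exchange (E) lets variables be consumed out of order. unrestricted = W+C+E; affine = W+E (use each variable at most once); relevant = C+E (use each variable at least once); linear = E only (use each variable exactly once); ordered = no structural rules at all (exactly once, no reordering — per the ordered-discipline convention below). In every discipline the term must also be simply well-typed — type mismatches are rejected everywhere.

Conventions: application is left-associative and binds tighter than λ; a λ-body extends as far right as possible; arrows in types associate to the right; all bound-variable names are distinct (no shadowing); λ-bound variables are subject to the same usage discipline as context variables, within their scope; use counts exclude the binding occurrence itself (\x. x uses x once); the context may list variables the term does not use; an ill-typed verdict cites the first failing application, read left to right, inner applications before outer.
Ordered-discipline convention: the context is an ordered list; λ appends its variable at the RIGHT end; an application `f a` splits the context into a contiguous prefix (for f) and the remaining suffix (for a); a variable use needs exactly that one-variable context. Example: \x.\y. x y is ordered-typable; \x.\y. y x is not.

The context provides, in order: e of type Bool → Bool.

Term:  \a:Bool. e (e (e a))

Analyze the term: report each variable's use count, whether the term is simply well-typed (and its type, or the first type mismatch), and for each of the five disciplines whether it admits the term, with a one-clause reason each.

variable uses: e ×3, a (λ-bound) ×1
left-to-right use order: e, e, e, a
typing: the term checks, with type Bool → Bool
ordered ✗ (repeated use of e ×3)
linear ✗ (repeated use of e ×3)
affine ✗ (repeated use of e ×3)
relevant ✓ (e, a: all used, weakening unneeded)
unrestricted ✓ (typability at Bool → Bool is all that's needed)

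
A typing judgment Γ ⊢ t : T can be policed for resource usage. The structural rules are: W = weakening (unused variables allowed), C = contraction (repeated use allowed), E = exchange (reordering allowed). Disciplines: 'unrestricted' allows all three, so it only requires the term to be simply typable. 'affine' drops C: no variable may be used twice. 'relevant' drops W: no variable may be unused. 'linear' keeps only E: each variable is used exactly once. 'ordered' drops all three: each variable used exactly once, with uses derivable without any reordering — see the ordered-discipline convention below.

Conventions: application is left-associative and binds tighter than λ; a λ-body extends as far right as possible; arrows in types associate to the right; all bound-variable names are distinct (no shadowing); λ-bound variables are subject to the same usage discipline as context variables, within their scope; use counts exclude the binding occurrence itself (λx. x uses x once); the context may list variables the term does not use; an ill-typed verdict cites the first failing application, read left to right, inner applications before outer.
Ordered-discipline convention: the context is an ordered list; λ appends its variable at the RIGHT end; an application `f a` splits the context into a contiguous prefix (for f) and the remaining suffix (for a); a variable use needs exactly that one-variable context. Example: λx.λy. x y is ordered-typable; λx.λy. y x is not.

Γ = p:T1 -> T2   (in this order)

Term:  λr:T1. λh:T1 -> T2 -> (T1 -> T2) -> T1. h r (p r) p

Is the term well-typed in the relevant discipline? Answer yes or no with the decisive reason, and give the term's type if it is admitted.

yes — p, r, h: all used, weakening unneeded; term : T1 -> (T1 -> T2 -> (T1 -> T2) -> T1) -> T1
counts: p: 2×; r [bound]: 2×; h [bound]: 1×
use order (left to right): h, r, p, r, p
typing: ✓ — T1 -> (T1 -> T2 -> (T1 -> T2) -> T1) -> T1
per-discipline verdicts: ordered ✗; linear ✗; affine ✗; relevant ✓; unrestricted ✓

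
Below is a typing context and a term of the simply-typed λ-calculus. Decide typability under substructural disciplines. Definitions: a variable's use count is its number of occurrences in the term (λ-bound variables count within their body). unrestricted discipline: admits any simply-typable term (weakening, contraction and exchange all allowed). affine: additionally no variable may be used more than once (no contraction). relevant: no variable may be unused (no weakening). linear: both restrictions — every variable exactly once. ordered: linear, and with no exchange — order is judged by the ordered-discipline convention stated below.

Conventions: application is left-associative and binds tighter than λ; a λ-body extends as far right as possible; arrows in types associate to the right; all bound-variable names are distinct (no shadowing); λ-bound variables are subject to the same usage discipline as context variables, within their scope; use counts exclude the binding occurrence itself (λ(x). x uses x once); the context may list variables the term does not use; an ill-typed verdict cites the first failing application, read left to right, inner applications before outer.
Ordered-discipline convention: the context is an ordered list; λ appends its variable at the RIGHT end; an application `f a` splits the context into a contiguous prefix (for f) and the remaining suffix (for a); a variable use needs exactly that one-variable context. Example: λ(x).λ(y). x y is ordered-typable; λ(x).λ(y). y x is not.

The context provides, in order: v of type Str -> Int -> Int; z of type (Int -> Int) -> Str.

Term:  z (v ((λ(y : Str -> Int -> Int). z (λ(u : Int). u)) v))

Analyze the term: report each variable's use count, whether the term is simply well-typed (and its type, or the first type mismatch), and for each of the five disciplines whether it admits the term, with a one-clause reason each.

variable uses: v=2, z=2, y (λ-bound)=0, u (λ-bound)=1
use order (left to right): z, v, z, u, v
typing: the term checks, with type Str
ordered: ✗, v ×2, z ×2 used more than once (contraction); y left unused
linear: ✗, v ×2, z ×2 used more than once (contraction); y left unused
affine: ✗, v ×2, z ×2 used more than once (contraction)
relevant: ✗, y left unused
unrestricted: ✓, typability at Str is all that's needed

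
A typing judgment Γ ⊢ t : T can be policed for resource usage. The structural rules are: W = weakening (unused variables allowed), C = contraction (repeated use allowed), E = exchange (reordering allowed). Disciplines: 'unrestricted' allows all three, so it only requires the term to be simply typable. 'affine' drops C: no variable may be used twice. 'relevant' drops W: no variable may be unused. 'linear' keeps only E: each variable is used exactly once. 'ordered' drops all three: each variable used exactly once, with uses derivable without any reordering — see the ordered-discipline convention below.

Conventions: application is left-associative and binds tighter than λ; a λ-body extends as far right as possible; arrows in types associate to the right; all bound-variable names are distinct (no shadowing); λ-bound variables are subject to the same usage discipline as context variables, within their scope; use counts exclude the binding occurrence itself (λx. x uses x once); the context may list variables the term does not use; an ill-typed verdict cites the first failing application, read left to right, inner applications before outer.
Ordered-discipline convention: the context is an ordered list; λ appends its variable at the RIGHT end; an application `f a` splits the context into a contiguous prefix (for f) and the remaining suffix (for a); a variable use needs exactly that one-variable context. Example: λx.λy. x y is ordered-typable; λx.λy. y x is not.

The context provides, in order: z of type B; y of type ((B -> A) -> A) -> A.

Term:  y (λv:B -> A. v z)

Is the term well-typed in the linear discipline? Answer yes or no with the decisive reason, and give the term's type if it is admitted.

yes — each of z, y, v used exactly once; term : A
usage: z: 1, y: 1, v [bound]: 1
order of uses: y, v, z
typing: well-typed at A
across the five disciplines: ordered ✗ · linear ✓ · affine ✓ · relevant ✓ · unrestricted ✓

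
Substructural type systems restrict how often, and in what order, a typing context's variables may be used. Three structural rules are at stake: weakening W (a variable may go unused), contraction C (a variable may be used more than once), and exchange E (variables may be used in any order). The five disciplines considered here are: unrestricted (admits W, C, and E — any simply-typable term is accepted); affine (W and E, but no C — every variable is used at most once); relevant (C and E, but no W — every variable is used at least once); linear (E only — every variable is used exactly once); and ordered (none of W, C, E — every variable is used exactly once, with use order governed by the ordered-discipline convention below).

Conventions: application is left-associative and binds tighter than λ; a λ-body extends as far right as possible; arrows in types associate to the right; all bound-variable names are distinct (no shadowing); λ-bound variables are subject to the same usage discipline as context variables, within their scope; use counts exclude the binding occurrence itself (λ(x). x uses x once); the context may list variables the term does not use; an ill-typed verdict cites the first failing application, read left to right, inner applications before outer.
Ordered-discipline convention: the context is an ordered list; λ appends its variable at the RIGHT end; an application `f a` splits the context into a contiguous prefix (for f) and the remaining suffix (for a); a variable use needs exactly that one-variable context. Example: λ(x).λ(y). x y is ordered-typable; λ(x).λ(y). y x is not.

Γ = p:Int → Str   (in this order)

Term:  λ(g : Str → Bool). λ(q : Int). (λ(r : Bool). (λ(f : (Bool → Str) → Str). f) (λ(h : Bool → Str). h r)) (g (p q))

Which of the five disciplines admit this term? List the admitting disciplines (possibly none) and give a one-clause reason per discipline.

admitting disciplines: linear, affine, relevant, unrestricted
variable uses: p ×1; g (λ-bound) ×1; q (λ-bound) ×1; r (λ-bound) ×1; f (λ-bound) ×1; h (λ-bound) ×1
order of uses: f, h, r, g, p, q
typing: well-typed at (Str → Bool) → Int → (Bool → Str) → Str
ordered ✗ (needs exchange: uses follow f, h, r, g, p, q)
linear ✓ (each of p, g, q, r, f, h used exactly once)
affine ✓ (none of p, g, q, r, f, h used more than once)
relevant ✓ (at least one use each (p, g, q, r, f, h))
unrestricted ✓ (well-typed at (Str → Bool) → Int → (Bool → Str) → Str; no restrictions here)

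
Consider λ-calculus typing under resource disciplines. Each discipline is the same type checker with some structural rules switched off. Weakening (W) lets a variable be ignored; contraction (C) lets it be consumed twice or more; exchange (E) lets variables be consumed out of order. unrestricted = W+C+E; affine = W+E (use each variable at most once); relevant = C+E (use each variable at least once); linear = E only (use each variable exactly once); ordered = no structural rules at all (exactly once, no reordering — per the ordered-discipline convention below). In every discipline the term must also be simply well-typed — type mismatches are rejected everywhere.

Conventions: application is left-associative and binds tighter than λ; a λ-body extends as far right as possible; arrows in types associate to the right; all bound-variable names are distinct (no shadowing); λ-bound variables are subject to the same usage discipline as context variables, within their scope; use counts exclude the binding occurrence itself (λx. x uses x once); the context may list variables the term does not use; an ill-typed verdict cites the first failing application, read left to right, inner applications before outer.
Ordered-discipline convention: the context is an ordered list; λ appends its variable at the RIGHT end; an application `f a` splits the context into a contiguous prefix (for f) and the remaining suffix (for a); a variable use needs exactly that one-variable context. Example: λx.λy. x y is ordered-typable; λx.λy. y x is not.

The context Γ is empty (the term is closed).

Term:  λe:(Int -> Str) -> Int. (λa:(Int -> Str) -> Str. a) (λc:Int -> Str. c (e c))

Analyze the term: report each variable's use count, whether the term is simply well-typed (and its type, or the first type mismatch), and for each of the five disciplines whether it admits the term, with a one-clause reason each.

use counts: e [bound]: 1, a [bound]: 1, c [bound]: 2
use order (left to right): a, c, e, c
typing: the term checks, with type ((Int -> Str) -> Int) -> (Int -> Str) -> Str
ordered: ✗, c ×2 used more than once (contraction)
linear: ✗, c ×2 used more than once (contraction)
affine: ✗, c ×2 used more than once (contraction)
relevant: ✓, e, a, c: all used, weakening unneeded
unrestricted: ✓, type-checks (((Int -> Str) -> Int) -> (Int -> Str) -> Str) and nothing is barred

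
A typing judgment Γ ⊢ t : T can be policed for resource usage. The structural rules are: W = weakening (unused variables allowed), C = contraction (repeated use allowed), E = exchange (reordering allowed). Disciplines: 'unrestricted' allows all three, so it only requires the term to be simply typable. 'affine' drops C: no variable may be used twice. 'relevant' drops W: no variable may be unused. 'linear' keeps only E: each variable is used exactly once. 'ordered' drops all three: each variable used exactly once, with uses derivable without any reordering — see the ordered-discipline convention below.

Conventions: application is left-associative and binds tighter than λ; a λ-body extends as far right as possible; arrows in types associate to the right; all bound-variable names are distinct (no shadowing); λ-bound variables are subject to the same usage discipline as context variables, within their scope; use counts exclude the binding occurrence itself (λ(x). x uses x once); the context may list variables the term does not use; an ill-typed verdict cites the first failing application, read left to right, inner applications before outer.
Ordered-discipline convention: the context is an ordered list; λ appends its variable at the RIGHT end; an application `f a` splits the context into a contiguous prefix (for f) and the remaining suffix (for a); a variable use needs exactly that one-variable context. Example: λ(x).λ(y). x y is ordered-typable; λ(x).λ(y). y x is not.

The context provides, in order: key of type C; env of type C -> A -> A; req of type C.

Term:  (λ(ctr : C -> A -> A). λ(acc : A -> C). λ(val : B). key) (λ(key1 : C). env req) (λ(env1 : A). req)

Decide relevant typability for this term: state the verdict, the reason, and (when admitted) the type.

no — unused: ctr, acc, val, key1, env1 — weakening required
use counts: key: 1, env: 1, req: 2, ctr (λ-bound): 0, acc (λ-bound): 0, val (λ-bound): 0, key1 (λ-bound): 0, env1 (λ-bound): 0
order of uses: key, env, req, req
typing: well-typed — term : B -> C
all disciplines: ordered ✗; linear ✗; affine ✗; relevant ✗; unrestricted ✓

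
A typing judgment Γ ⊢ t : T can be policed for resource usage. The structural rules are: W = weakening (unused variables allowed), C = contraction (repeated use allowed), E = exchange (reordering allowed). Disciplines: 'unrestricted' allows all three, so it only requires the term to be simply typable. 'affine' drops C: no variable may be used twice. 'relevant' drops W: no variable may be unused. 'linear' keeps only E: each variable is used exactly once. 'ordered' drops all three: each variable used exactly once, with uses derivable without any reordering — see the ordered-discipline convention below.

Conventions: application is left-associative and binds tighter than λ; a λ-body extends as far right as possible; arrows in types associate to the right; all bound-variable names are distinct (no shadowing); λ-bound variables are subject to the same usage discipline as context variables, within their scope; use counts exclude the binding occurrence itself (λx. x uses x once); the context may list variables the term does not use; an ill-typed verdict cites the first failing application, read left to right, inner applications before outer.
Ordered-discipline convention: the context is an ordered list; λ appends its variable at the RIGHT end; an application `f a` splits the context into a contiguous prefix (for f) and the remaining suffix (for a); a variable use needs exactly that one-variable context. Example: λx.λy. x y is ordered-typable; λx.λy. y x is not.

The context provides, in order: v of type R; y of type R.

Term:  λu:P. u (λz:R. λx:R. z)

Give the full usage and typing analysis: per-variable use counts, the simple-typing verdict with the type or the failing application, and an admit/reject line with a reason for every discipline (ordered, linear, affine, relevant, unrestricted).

use counts: v=0; y=0; u (λ-bound)=1; z (λ-bound)=1; x (λ-bound)=0
uses in reading order: u, z
typing: ill-typed: can't apply a value of type P
ordered: ✗ — fails simple typing
linear: ✗ — a type mismatch blocks all five
affine: ✗ — the type mismatch rejects it
relevant: ✗ — not simply typable
unrestricted: ✗ — fails simple typing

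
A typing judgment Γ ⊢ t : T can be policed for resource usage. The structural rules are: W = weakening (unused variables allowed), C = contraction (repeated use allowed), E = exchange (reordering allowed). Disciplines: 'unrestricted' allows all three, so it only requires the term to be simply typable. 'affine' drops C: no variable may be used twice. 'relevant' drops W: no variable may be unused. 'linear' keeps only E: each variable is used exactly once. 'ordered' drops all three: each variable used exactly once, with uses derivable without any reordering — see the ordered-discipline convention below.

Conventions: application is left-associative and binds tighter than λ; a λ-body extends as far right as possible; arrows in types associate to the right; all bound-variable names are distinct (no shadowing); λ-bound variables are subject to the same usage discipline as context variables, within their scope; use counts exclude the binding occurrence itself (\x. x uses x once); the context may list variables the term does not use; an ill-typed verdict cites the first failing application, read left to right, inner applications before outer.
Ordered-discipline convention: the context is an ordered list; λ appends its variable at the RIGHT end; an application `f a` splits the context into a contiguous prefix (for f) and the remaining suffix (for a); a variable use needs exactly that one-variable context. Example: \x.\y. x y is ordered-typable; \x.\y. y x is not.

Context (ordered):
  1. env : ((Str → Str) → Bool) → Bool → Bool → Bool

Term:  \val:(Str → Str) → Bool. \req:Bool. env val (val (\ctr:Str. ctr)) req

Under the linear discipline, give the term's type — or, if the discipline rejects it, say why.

not well-typed under linear — repeated use of val ×2
usage: env=1, val (λ-bound)=2, req (λ-bound)=1, ctr (λ-bound)=1
order of uses: env, val, val, ctr, req
typing: well-typed at ((Str → Str) → Bool) → Bool → Bool
per-discipline verdicts: ordered ✗; linear ✗; affine ✗; relevant ✓; unrestricted ✓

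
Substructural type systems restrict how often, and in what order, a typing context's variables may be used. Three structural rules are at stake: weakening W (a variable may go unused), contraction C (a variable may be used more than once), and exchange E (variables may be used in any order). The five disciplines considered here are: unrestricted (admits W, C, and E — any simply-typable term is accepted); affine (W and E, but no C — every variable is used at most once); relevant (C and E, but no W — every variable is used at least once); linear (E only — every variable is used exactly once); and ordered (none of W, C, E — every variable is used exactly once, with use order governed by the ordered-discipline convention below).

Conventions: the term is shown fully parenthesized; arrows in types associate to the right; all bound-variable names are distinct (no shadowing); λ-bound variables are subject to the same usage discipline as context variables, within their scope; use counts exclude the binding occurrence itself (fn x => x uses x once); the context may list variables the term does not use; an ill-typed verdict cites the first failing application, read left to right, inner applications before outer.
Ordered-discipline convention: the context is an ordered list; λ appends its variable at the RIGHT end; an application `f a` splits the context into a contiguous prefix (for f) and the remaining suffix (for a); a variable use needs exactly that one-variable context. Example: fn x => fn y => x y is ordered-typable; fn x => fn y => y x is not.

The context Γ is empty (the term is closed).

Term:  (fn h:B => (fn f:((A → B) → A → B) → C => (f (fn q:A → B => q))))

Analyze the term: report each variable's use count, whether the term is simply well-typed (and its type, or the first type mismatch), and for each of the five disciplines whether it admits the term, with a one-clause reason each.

variable uses: h (bound): 0×, f (bound): 1×, q (bound): 1×
use order (left to right): f, q
typing: the term checks, with type B → (((A → B) → A → B) → C) → C
ordered ✗ (h never used (weakening))
linear ✗ (h never used (weakening))
affine ✓ (at most one use each (h, f, q))
relevant ✗ (h never used (weakening))
unrestricted ✓ (well-typed at B → (((A → B) → A → B) → C) → C; no restrictions here)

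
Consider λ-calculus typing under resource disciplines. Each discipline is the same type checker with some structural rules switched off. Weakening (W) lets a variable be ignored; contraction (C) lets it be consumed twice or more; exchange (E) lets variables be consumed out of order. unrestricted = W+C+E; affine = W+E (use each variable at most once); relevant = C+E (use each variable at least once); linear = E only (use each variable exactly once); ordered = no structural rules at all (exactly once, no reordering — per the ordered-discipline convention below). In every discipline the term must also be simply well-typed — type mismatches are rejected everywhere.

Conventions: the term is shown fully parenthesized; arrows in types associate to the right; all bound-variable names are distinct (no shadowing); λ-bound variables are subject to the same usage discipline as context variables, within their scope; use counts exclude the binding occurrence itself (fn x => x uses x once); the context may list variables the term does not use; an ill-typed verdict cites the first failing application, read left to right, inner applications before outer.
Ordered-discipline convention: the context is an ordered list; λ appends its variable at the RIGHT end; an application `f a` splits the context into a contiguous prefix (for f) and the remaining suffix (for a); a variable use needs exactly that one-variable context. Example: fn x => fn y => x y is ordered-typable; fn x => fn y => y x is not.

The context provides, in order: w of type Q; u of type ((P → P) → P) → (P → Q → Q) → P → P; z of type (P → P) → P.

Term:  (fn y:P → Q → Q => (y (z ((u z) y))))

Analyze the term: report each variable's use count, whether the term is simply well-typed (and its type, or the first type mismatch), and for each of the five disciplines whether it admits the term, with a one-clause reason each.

use counts: w ×0, u ×1, z ×2, y (λ-bound) ×2
order of uses: y, z, u, z, y
typing: well-typed — term : (P → Q → Q) → Q → Q
ordered: ✗, needs contraction — z ×2, y ×2; needs weakening: w unused
linear: ✗, needs contraction — z ×2, y ×2; needs weakening: w unused
affine: ✗, needs contraction — z ×2, y ×2
relevant: ✗, needs weakening: w unused
unrestricted: ✓, typability at (P → Q → Q) → Q → Q is all that's needed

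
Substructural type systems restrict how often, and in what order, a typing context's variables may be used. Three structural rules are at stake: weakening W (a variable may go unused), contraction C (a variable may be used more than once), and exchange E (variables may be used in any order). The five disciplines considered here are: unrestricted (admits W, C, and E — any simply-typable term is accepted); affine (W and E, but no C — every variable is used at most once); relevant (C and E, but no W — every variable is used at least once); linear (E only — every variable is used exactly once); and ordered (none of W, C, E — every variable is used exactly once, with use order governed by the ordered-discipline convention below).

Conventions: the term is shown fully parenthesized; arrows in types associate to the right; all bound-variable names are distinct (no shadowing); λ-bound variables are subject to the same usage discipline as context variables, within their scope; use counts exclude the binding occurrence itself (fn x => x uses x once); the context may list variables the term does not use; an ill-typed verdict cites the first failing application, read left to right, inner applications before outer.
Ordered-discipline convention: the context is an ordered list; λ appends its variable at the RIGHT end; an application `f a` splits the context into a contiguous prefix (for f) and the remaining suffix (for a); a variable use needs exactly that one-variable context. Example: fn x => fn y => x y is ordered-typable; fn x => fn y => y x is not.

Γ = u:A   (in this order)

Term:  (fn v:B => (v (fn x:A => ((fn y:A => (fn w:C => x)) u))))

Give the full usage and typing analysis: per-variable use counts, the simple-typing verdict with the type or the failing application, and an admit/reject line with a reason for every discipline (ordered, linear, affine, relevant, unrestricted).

use counts: u ×1; v (bound) ×1; x (bound) ×1; y (bound) ×0; w (bound) ×0
left-to-right use order: v, x, u
typing: ill-typed: non-arrow in function slot: B
ordered: ✗ — a type mismatch blocks all five
linear: ✗ — the type mismatch rejects it
affine: ✗ — not simply typable
relevant: ✗ — fails simple typing
unrestricted: ✗ — a type mismatch blocks all five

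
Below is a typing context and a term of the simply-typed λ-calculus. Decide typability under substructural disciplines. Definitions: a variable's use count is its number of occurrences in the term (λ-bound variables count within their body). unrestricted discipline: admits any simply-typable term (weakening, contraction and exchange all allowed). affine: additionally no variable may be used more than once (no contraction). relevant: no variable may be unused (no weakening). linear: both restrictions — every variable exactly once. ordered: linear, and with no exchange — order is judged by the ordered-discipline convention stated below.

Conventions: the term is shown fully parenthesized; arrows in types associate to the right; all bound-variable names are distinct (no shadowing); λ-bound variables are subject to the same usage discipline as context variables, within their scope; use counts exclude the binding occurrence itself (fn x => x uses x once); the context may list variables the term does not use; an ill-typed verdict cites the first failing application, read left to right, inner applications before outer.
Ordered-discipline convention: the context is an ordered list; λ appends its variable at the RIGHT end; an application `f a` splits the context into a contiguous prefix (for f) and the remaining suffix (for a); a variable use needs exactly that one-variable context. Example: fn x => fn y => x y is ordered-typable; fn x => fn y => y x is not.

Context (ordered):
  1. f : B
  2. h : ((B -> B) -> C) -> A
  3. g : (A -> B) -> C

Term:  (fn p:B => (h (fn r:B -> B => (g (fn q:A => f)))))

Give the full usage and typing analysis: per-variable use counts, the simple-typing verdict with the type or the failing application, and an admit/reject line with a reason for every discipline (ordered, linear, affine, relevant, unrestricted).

counts: f: 1, h: 1, g: 1, p (bound): 0, r (bound): 0, q (bound): 0
uses in reading order: h, g, f
typing: well-typed — term : B -> A
ordered: ✗ — p, r, q left unused
linear: ✗ — p, r, q left unused
affine: ✓ — at most one use each (f, h, g, p, r, q)
relevant: ✗ — p, r, q left unused
unrestricted: ✓ — well-typed at B -> A; no restrictions here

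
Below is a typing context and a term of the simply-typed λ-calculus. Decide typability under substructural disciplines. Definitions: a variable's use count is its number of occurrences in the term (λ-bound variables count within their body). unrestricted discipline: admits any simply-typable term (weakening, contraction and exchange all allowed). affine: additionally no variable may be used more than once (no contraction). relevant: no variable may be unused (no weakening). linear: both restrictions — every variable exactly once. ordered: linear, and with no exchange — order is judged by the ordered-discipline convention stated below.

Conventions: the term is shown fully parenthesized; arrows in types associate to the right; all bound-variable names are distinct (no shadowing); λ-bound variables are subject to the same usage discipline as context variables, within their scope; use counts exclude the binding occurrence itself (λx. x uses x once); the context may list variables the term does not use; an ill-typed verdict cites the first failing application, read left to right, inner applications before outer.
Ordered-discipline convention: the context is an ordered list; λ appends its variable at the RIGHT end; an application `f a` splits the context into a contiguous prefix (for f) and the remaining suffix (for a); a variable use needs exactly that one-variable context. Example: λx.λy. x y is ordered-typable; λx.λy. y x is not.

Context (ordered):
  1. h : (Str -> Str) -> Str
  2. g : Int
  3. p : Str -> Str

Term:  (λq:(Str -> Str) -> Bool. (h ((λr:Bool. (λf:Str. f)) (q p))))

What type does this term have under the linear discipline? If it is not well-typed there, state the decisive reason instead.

not well-typed under linear — needs weakening: g, r unused
variable uses: h: 1, g: 0, p: 1, q (bound): 1, r (bound): 0, f (bound): 1
order of uses: h, f, q, p
typing: the term checks, with type ((Str -> Str) -> Bool) -> Str
all disciplines: ordered ✗ | linear ✗ | affine ✓ | relevant ✗ | unrestricted ✓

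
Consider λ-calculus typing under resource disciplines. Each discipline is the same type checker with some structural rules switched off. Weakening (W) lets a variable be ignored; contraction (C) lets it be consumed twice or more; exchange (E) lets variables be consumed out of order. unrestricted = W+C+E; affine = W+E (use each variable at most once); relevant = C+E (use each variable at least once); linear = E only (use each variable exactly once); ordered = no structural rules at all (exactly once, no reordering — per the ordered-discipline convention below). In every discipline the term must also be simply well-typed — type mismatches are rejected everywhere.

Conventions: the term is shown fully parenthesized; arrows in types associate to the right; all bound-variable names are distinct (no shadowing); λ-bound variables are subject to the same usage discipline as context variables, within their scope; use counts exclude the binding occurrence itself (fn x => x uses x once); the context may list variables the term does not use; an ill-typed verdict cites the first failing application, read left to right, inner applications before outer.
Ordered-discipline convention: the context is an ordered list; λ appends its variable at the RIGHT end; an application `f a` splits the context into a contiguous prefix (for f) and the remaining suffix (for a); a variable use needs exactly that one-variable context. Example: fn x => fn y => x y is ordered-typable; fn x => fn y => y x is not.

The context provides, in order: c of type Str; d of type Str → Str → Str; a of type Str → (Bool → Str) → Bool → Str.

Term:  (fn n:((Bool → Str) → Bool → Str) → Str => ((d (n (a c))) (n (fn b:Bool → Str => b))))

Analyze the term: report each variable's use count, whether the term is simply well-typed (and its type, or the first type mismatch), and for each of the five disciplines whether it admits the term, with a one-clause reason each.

use counts: c: 1×; d: 1×; a: 1×; n (λ-bound): 2×; b (λ-bound): 1×
left-to-right use order: d, n, a, c, n, b
typing: well-typed at (((Bool → Str) → Bool → Str) → Str) → Str
ordered ✗ (uses contraction: n ×2)
linear ✗ (uses contraction: n ×2)
affine ✗ (uses contraction: n ×2)
relevant ✓ (none of c, d, a, n, b goes unused)
unrestricted ✓ (simply typable at (((Bool → Str) → Bool → Str) → Str) → Str; W, C, E all held)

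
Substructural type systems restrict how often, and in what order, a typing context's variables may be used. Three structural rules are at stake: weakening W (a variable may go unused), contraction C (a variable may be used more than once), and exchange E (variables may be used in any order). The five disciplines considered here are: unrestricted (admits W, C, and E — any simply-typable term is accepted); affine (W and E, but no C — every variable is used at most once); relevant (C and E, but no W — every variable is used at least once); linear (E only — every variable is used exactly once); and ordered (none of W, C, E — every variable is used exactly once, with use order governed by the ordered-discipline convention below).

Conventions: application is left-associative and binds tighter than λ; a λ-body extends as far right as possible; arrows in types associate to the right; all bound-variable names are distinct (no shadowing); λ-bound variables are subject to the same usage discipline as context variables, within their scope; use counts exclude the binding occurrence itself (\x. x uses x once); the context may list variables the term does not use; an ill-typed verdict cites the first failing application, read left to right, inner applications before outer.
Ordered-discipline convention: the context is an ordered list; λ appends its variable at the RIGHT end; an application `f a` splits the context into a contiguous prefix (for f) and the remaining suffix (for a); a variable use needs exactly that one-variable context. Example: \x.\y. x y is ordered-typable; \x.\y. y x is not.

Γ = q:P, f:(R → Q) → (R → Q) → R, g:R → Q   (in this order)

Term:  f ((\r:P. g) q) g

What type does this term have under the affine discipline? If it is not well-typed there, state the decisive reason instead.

not well-typed under affine — repeated use of g ×2
usage: q: 1, f: 1, g: 2, r (λ-bound): 0
use order (left to right): f, g, q, g
typing: well-typed at R
summary: ordered ✗; linear ✗; affine ✗; relevant ✗; unrestricted ✓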